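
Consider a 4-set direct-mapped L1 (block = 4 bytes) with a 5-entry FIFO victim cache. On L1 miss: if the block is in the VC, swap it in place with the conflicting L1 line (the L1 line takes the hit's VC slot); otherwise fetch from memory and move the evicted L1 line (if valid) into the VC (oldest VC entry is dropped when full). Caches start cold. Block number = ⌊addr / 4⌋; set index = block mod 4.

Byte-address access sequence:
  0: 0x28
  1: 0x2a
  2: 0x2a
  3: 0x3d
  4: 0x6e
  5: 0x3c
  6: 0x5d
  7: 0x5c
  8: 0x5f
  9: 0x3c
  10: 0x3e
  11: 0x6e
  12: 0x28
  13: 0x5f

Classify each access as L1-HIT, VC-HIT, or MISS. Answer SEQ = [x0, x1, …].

SEQ = [MISS, L1-HIT, L1-HIT, MISS, MISS, VC-HIT, MISS, L1-HIT, L1-HIT, VC-HIT, L1-HIT, VC-HIT, L1-HIT, VC-HIT]

  [0] addr=0x28 blk=10 s=2: MISS | VC []
  [1] addr=0x2a blk=10 s=2: L1-HIT | VC []
  [2] addr=0x2a blk=10 s=2: L1-HIT | VC []
  [3] addr=0x3d blk=15 s=3: MISS | VC []
  [4] addr=0x6e blk=27 s=3: MISS | VC [15]
  [5] addr=0x3c blk=15 s=3: VC-HIT | VC [27]
  [6] addr=0x5d blk=23 s=3: MISS | VC [27, 15]
  [7] addr=0x5c blk=23 s=3: L1-HIT | VC [27, 15]
  [8] addr=0x5f blk=23 s=3: L1-HIT | VC [27, 15]
  [9] addr=0x3c blk=15 s=3: VC-HIT | VC [27, 23]
  [10] addr=0x3e blk=15 s=3: L1-HIT | VC [27, 23]
  [11] addr=0x6e blk=27 s=3: VC-HIT | VC [15, 23]
  [12] addr=0x28 blk=10 s=2: L1-HIT | VC [15, 23]
  [13] addr=0x5f blk=23 s=3: VC-HIT | VC [15, 27]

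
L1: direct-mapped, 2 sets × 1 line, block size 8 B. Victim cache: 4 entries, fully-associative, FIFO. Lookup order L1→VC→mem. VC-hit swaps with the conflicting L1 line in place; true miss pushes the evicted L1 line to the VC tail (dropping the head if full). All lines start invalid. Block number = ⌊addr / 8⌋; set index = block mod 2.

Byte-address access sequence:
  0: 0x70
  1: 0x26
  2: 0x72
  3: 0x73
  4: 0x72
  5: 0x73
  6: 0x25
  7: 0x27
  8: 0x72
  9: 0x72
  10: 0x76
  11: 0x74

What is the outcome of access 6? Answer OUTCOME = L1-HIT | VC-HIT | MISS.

OUTCOME = VC-HIT

0: 0x70 (blk 14, set 0) → MISS  vc=[]
1: 0x26 (blk 4, set 0) → MISS  vc=[14]
2: 0x72 (blk 14, set 0) → VC-HIT  vc=[4]
3: 0x73 (blk 14, set 0) → L1-HIT  vc=[4]
4: 0x72 (blk 14, set 0) → L1-HIT  vc=[4]
5: 0x73 (blk 14, set 0) → L1-HIT  vc=[4]
6: 0x25 (blk 4, set 0) → VC-HIT  vc=[14]
7: 0x27 (blk 4, set 0) → L1-HIT  vc=[14]
8: 0x72 (blk 14, set 0) → VC-HIT  vc=[4]
9: 0x72 (blk 14, set 0) → L1-HIT  vc=[4]
10: 0x76 (blk 14, set 0) → L1-HIT  vc=[4]
11: 0x74 (blk 14, set 0) → L1-HIT  vc=[4]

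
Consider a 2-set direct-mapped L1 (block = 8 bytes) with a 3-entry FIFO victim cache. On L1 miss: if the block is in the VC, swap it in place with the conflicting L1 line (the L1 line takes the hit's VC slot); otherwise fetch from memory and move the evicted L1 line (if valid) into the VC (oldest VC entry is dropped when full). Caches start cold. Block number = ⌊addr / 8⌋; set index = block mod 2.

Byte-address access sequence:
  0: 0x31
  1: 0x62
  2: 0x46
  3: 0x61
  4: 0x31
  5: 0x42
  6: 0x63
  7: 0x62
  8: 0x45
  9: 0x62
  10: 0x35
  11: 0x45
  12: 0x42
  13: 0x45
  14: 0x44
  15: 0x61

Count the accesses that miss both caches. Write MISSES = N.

#0 0x31→b6/s0 MISS; vc=[]
#1 0x62→b12/s0 MISS; vc=[6]
#2 0x46→b8/s0 MISS; vc=[6,12]
#3 0x61→b12/s0 VC-HIT; vc=[6,8]
#4 0x31→b6/s0 VC-HIT; vc=[12,8]
#5 0x42→b8/s0 VC-HIT; vc=[12,6]
#6 0x63→b12/s0 VC-HIT; vc=[8,6]
#7 0x62→b12/s0 L1-HIT; vc=[8,6]
#8 0x45→b8/s0 VC-HIT; vc=[12,6]
#9 0x62→b12/s0 VC-HIT; vc=[8,6]
#10 0x35→b6/s0 VC-HIT; vc=[8,12]
#11 0x45→b8/s0 VC-HIT; vc=[6,12]
#12 0x42→b8/s0 L1-HIT; vc=[6,12]
#13 0x45→b8/s0 L1-HIT; vc=[6,12]
#14 0x44→b8/s0 L1-HIT; vc=[6,12]
#15 0x61→b12/s0 VC-HIT; vc=[6,8]

MISSES = 3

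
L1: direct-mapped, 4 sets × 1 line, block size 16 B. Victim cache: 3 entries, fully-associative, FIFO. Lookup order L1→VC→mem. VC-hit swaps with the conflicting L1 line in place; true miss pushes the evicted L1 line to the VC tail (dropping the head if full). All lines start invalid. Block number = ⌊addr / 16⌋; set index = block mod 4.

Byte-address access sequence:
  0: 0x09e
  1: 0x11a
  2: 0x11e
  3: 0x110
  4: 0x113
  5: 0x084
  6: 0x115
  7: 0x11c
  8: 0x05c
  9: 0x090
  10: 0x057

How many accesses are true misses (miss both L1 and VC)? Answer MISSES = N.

MISSES = 4

0: 0x9e (blk 9, set 1) → MISS  vc=[]
1: 0x11a (blk 17, set 1) → MISS  vc=[9]
2: 0x11e (blk 17, set 1) → L1-HIT  vc=[9]
3: 0x110 (blk 17, set 1) → L1-HIT  vc=[9]
4: 0x113 (blk 17, set 1) → L1-HIT  vc=[9]
5: 0x84 (blk 8, set 0) → MISS  vc=[9]
6: 0x115 (blk 17, set 1) → L1-HIT  vc=[9]
7: 0x11c (blk 17, set 1) → L1-HIT  vc=[9]
8: 0x5c (blk 5, set 1) → MISS  vc=[9, 17]
9: 0x90 (blk 9, set 1) → VC-HIT  vc=[5, 17]
10: 0x57 (blk 5, set 1) → VC-HIT  vc=[9, 17]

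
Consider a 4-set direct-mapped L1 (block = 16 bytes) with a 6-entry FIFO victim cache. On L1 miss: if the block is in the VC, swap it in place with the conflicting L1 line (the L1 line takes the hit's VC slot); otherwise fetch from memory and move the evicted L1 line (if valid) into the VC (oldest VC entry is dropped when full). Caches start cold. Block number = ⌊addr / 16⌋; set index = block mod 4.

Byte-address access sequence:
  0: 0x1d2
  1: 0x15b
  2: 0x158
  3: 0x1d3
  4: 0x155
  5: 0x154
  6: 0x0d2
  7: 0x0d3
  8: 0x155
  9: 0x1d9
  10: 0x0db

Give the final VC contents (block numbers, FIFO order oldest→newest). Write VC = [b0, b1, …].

0: 0x1d2 (blk 29, set 1) → MISS  vc=[]
1: 0x15b (blk 21, set 1) → MISS  vc=[29]
2: 0x158 (blk 21, set 1) → L1-HIT  vc=[29]
3: 0x1d3 (blk 29, set 1) → VC-HIT  vc=[21]
4: 0x155 (blk 21, set 1) → VC-HIT  vc=[29]
5: 0x154 (blk 21, set 1) → L1-HIT  vc=[29]
6: 0xd2 (blk 13, set 1) → MISS  vc=[29, 21]
7: 0xd3 (blk 13, set 1) → L1-HIT  vc=[29, 21]
8: 0x155 (blk 21, set 1) → VC-HIT  vc=[29, 13]
9: 0x1d9 (blk 29, set 1) → VC-HIT  vc=[21, 13]
10: 0xdb (blk 13, set 1) → VC-HIT  vc=[21, 29]

VC = [21, 29]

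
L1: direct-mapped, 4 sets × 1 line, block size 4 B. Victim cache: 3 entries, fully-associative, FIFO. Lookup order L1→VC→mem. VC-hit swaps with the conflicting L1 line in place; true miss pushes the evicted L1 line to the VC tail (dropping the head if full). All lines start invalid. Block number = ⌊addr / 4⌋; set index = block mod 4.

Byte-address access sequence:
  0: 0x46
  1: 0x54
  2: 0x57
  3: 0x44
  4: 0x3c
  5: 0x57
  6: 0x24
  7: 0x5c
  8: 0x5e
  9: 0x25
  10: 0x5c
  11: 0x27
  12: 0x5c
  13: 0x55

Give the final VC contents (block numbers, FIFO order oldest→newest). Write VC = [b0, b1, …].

  [0] addr=0x46 blk=17 s=1: MISS | VC []
  [1] addr=0x54 blk=21 s=1: MISS | VC [17]
  [2] addr=0x57 blk=21 s=1: L1-HIT | VC [17]
  [3] addr=0x44 blk=17 s=1: VC-HIT | VC [21]
  [4] addr=0x3c blk=15 s=3: MISS | VC [21]
  [5] addr=0x57 blk=21 s=1: VC-HIT | VC [17]
  [6] addr=0x24 blk=9 s=1: MISS | VC [17, 21]
  [7] addr=0x5c blk=23 s=3: MISS | VC [17, 21, 15]
  [8] addr=0x5e blk=23 s=3: L1-HIT | VC [17, 21, 15]
  [9] addr=0x25 blk=9 s=1: L1-HIT | VC [17, 21, 15]
  [10] addr=0x5c blk=23 s=3: L1-HIT | VC [17, 21, 15]
  [11] addr=0x27 blk=9 s=1: L1-HIT | VC [17, 21, 15]
  [12] addr=0x5c blk=23 s=3: L1-HIT | VC [17, 21, 15]
  [13] addr=0x55 blk=21 s=1: VC-HIT | VC [17, 9, 15]

VC = [17, 9, 15]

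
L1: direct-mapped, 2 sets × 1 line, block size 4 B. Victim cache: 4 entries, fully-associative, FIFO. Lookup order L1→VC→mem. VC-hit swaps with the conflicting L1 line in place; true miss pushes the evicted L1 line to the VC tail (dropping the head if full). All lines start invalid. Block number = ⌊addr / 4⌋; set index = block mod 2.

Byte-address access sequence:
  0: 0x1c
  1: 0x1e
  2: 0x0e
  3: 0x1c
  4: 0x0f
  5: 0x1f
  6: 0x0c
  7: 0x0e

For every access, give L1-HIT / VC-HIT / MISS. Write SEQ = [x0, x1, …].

0: 0x1c (blk 7, set 1) → MISS  vc=[]
1: 0x1e (blk 7, set 1) → L1-HIT  vc=[]
2: 0xe (blk 3, set 1) → MISS  vc=[7]
3: 0x1c (blk 7, set 1) → VC-HIT  vc=[3]
4: 0xf (blk 3, set 1) → VC-HIT  vc=[7]
5: 0x1f (blk 7, set 1) → VC-HIT  vc=[3]
6: 0xc (blk 3, set 1) → VC-HIT  vc=[7]
7: 0xe (blk 3, set 1) → L1-HIT  vc=[7]

SEQ = [MISS, L1-HIT, MISS, VC-HIT, VC-HIT, VC-HIT, VC-HIT, L1-HIT]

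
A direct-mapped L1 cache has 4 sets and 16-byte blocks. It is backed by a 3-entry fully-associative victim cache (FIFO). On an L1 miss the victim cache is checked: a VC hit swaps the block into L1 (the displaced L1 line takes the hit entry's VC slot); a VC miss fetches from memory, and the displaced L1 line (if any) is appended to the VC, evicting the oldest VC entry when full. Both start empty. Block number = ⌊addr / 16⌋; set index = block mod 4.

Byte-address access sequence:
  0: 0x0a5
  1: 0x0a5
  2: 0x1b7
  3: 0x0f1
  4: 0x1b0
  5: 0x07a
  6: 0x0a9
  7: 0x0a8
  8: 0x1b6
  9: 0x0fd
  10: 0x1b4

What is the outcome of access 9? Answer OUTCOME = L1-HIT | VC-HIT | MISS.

OUTCOME = VC-HIT

0: 0xa5 (blk 10, set 2) → MISS  vc=[]
1: 0xa5 (blk 10, set 2) → L1-HIT  vc=[]
2: 0x1b7 (blk 27, set 3) → MISS  vc=[]
3: 0xf1 (blk 15, set 3) → MISS  vc=[27]
4: 0x1b0 (blk 27, set 3) → VC-HIT  vc=[15]
5: 0x7a (blk 7, set 3) → MISS  vc=[15, 27]
6: 0xa9 (blk 10, set 2) → L1-HIT  vc=[15, 27]
7: 0xa8 (blk 10, set 2) → L1-HIT  vc=[15, 27]
8: 0x1b6 (blk 27, set 3) → VC-HIT  vc=[15, 7]
9: 0xfd (blk 15, set 3) → VC-HIT  vc=[27, 7]
10: 0x1b4 (blk 27, set 3) → VC-HIT  vc=[15, 7]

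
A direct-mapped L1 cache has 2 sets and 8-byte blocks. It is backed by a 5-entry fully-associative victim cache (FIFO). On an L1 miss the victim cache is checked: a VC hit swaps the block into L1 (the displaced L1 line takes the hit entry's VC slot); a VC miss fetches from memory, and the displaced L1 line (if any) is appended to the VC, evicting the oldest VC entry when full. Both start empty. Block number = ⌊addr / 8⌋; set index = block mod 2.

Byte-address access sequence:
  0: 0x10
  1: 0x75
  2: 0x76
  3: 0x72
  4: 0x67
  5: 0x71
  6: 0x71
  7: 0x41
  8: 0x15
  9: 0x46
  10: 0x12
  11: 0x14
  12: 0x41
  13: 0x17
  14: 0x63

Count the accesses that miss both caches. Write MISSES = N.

MISSES = 4

0: 0x10 (blk 2, set 0) → MISS  vc=[]
1: 0x75 (blk 14, set 0) → MISS  vc=[2]
2: 0x76 (blk 14, set 0) → L1-HIT  vc=[2]
3: 0x72 (blk 14, set 0) → L1-HIT  vc=[2]
4: 0x67 (blk 12, set 0) → MISS  vc=[2, 14]
5: 0x71 (blk 14, set 0) → VC-HIT  vc=[2, 12]
6: 0x71 (blk 14, set 0) → L1-HIT  vc=[2, 12]
7: 0x41 (blk 8, set 0) → MISS  vc=[2, 12, 14]
8: 0x15 (blk 2, set 0) → VC-HIT  vc=[8, 12, 14]
9: 0x46 (blk 8, set 0) → VC-HIT  vc=[2, 12, 14]
10: 0x12 (blk 2, set 0) → VC-HIT  vc=[8, 12, 14]
11: 0x14 (blk 2, set 0) → L1-HIT  vc=[8, 12, 14]
12: 0x41 (blk 8, set 0) → VC-HIT  vc=[2, 12, 14]
13: 0x17 (blk 2, set 0) → VC-HIT  vc=[8, 12, 14]
14: 0x63 (blk 12, set 0) → VC-HIT  vc=[8, 2, 14]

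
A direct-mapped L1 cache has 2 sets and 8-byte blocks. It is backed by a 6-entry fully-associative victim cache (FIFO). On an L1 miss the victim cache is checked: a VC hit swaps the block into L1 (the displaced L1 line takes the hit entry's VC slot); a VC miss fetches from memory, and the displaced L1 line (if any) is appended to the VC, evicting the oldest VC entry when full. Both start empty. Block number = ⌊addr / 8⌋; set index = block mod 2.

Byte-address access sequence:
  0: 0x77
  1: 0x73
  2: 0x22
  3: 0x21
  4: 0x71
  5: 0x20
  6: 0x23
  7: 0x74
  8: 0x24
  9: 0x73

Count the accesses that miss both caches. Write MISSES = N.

MISSES = 2

#0 0x77→b14/s0 MISS; vc=[]
#1 0x73→b14/s0 L1-HIT; vc=[]
#2 0x22→b4/s0 MISS; vc=[14]
#3 0x21→b4/s0 L1-HIT; vc=[14]
#4 0x71→b14/s0 VC-HIT; vc=[4]
#5 0x20→b4/s0 VC-HIT; vc=[14]
#6 0x23→b4/s0 L1-HIT; vc=[14]
#7 0x74→b14/s0 VC-HIT; vc=[4]
#8 0x24→b4/s0 VC-HIT; vc=[14]
#9 0x73→b14/s0 VC-HIT; vc=[4]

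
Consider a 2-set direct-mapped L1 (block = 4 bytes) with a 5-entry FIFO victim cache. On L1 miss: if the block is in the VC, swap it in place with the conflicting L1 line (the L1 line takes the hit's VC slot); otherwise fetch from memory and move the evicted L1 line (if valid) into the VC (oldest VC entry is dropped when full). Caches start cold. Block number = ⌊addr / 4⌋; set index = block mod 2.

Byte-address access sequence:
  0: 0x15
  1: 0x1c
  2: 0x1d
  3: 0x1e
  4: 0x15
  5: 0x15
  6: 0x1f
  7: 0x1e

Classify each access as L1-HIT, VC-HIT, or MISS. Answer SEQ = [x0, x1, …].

SEQ = [MISS, MISS, L1-HIT, L1-HIT, VC-HIT, L1-HIT, VC-HIT, L1-HIT]

  [0] addr=0x15 blk=5 s=1: MISS | VC []
  [1] addr=0x1c blk=7 s=1: MISS | VC [5]
  [2] addr=0x1d blk=7 s=1: L1-HIT | VC [5]
  [3] addr=0x1e blk=7 s=1: L1-HIT | VC [5]
  [4] addr=0x15 blk=5 s=1: VC-HIT | VC [7]
  [5] addr=0x15 blk=5 s=1: L1-HIT | VC [7]
  [6] addr=0x1f blk=7 s=1: VC-HIT | VC [5]
  [7] addr=0x1e blk=7 s=1: L1-HIT | VC [5]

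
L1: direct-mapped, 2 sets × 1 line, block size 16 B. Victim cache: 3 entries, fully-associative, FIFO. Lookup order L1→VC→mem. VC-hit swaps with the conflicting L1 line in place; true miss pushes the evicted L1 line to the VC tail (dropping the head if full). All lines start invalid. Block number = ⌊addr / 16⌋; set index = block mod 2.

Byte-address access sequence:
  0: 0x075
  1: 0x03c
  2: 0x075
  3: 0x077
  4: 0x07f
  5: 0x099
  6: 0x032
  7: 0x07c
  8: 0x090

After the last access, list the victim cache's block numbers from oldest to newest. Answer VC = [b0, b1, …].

0: 0x75 (blk 7, set 1) → MISS  vc=[]
1: 0x3c (blk 3, set 1) → MISS  vc=[7]
2: 0x75 (blk 7, set 1) → VC-HIT  vc=[3]
3: 0x77 (blk 7, set 1) → L1-HIT  vc=[3]
4: 0x7f (blk 7, set 1) → L1-HIT  vc=[3]
5: 0x99 (blk 9, set 1) → MISS  vc=[3, 7]
6: 0x32 (blk 3, set 1) → VC-HIT  vc=[9, 7]
7: 0x7c (blk 7, set 1) → VC-HIT  vc=[9, 3]
8: 0x90 (blk 9, set 1) → VC-HIT  vc=[7, 3]

VC = [7, 3]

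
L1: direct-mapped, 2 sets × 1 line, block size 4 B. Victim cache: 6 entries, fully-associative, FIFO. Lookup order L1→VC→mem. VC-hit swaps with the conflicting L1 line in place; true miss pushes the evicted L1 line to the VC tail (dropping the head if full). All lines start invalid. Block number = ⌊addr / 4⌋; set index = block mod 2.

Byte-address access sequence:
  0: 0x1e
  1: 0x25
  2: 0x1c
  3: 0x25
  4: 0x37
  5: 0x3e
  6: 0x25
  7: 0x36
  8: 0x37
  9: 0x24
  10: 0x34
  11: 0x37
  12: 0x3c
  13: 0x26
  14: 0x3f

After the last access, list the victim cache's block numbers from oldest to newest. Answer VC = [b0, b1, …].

VC = [7, 13, 9]

  [0] addr=0x1e blk=7 s=1: MISS | VC []
  [1] addr=0x25 blk=9 s=1: MISS | VC [7]
  [2] addr=0x1c blk=7 s=1: VC-HIT | VC [9]
  [3] addr=0x25 blk=9 s=1: VC-HIT | VC [7]
  [4] addr=0x37 blk=13 s=1: MISS | VC [7, 9]
  [5] addr=0x3e blk=15 s=1: MISS | VC [7, 9, 13]
  [6] addr=0x25 blk=9 s=1: VC-HIT | VC [7, 15, 13]
  [7] addr=0x36 blk=13 s=1: VC-HIT | VC [7, 15, 9]
  [8] addr=0x37 blk=13 s=1: L1-HIT | VC [7, 15, 9]
  [9] addr=0x24 blk=9 s=1: VC-HIT | VC [7, 15, 13]
  [10] addr=0x34 blk=13 s=1: VC-HIT | VC [7, 15, 9]
  [11] addr=0x37 blk=13 s=1: L1-HIT | VC [7, 15, 9]
  [12] addr=0x3c blk=15 s=1: VC-HIT | VC [7, 13, 9]
  [13] addr=0x26 blk=9 s=1: VC-HIT | VC [7, 13, 15]
  [14] addr=0x3f blk=15 s=1: VC-HIT | VC [7, 13, 9]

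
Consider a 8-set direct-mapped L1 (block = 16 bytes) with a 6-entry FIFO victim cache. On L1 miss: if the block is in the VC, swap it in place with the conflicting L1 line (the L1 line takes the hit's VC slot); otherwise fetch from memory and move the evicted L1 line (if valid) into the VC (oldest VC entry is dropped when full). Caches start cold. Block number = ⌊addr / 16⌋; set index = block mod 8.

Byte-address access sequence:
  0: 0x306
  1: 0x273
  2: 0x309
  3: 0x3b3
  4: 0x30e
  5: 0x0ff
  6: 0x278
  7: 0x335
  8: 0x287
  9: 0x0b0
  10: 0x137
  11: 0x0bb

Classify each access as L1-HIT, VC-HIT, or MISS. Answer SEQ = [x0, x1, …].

  [0] addr=0x306 blk=48 s=0: MISS | VC []
  [1] addr=0x273 blk=39 s=7: MISS | VC []
  [2] addr=0x309 blk=48 s=0: L1-HIT | VC []
  [3] addr=0x3b3 blk=59 s=3: MISS | VC []
  [4] addr=0x30e blk=48 s=0: L1-HIT | VC []
  [5] addr=0xff blk=15 s=7: MISS | VC [39]
  [6] addr=0x278 blk=39 s=7: VC-HIT | VC [15]
  [7] addr=0x335 blk=51 s=3: MISS | VC [15, 59]
  [8] addr=0x287 blk=40 s=0: MISS | VC [15, 59, 48]
  [9] addr=0xb0 blk=11 s=3: MISS | VC [15, 59, 48, 51]
  [10] addr=0x137 blk=19 s=3: MISS | VC [15, 59, 48, 51, 11]
  [11] addr=0xbb blk=11 s=3: VC-HIT | VC [15, 59, 48, 51, 19]

SEQ = [MISS, MISS, L1-HIT, MISS, L1-HIT, MISS, VC-HIT, MISS, MISS, MISS, MISS, VC-HIT]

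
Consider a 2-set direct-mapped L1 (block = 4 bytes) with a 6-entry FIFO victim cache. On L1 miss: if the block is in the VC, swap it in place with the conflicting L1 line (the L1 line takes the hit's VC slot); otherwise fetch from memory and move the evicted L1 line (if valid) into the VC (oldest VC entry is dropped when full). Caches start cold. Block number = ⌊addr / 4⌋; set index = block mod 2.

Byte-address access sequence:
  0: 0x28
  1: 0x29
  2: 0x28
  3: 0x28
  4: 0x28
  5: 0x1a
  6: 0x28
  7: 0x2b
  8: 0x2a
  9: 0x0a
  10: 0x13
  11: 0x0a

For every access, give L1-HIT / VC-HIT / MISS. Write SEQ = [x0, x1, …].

SEQ = [MISS, L1-HIT, L1-HIT, L1-HIT, L1-HIT, MISS, VC-HIT, L1-HIT, L1-HIT, MISS, MISS, VC-HIT]

  [0] addr=0x28 blk=10 s=0: MISS | VC []
  [1] addr=0x29 blk=10 s=0: L1-HIT | VC []
  [2] addr=0x28 blk=10 s=0: L1-HIT | VC []
  [3] addr=0x28 blk=10 s=0: L1-HIT | VC []
  [4] addr=0x28 blk=10 s=0: L1-HIT | VC []
  [5] addr=0x1a blk=6 s=0: MISS | VC [10]
  [6] addr=0x28 blk=10 s=0: VC-HIT | VC [6]
  [7] addr=0x2b blk=10 s=0: L1-HIT | VC [6]
  [8] addr=0x2a blk=10 s=0: L1-HIT | VC [6]
  [9] addr=0xa blk=2 s=0: MISS | VC [6, 10]
  [10] addr=0x13 blk=4 s=0: MISS | VC [6, 10, 2]
  [11] addr=0xa blk=2 s=0: VC-HIT | VC [6, 10, 4]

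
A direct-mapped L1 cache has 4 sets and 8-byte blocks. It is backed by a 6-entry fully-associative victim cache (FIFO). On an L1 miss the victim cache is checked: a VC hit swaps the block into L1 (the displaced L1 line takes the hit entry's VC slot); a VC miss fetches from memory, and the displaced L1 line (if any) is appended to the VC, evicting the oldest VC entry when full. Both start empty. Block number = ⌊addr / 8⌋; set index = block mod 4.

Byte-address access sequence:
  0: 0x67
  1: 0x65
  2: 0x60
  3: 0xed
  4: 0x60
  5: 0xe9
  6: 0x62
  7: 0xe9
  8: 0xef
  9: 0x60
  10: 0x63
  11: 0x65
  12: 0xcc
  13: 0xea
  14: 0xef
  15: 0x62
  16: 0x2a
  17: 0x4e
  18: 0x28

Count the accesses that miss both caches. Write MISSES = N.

MISSES = 5

0: 0x67 (blk 12, set 0) → MISS  vc=[]
1: 0x65 (blk 12, set 0) → L1-HIT  vc=[]
2: 0x60 (blk 12, set 0) → L1-HIT  vc=[]
3: 0xed (blk 29, set 1) → MISS  vc=[]
4: 0x60 (blk 12, set 0) → L1-HIT  vc=[]
5: 0xe9 (blk 29, set 1) → L1-HIT  vc=[]
6: 0x62 (blk 12, set 0) → L1-HIT  vc=[]
7: 0xe9 (blk 29, set 1) → L1-HIT  vc=[]
8: 0xef (blk 29, set 1) → L1-HIT  vc=[]
9: 0x60 (blk 12, set 0) → L1-HIT  vc=[]
10: 0x63 (blk 12, set 0) → L1-HIT  vc=[]
11: 0x65 (blk 12, set 0) → L1-HIT  vc=[]
12: 0xcc (blk 25, set 1) → MISS  vc=[29]
13: 0xea (blk 29, set 1) → VC-HIT  vc=[25]
14: 0xef (blk 29, set 1) → L1-HIT  vc=[25]
15: 0x62 (blk 12, set 0) → L1-HIT  vc=[25]
16: 0x2a (blk 5, set 1) → MISS  vc=[25, 29]
17: 0x4e (blk 9, set 1) → MISS  vc=[25, 29, 5]
18: 0x28 (blk 5, set 1) → VC-HIT  vc=[25, 29, 9]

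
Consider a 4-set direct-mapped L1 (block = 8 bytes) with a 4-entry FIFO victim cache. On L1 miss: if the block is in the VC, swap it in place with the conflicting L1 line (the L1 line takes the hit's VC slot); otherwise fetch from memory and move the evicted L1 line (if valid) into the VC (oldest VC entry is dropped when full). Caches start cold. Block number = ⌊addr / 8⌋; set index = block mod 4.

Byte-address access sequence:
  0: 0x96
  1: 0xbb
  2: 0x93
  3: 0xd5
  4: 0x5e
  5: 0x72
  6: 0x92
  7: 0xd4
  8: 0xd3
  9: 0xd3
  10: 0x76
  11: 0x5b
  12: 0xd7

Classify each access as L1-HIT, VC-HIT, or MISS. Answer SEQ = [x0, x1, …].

#0 0x96→b18/s2 MISS; vc=[]
#1 0xbb→b23/s3 MISS; vc=[]
#2 0x93→b18/s2 L1-HIT; vc=[]
#3 0xd5→b26/s2 MISS; vc=[18]
#4 0x5e→b11/s3 MISS; vc=[18,23]
#5 0x72→b14/s2 MISS; vc=[18,23,26]
#6 0x92→b18/s2 VC-HIT; vc=[14,23,26]
#7 0xd4→b26/s2 VC-HIT; vc=[14,23,18]
#8 0xd3→b26/s2 L1-HIT; vc=[14,23,18]
#9 0xd3→b26/s2 L1-HIT; vc=[14,23,18]
#10 0x76→b14/s2 VC-HIT; vc=[26,23,18]
#11 0x5b→b11/s3 L1-HIT; vc=[26,23,18]
#12 0xd7→b26/s2 VC-HIT; vc=[14,23,18]

SEQ = [MISS, MISS, L1-HIT, MISS, MISS, MISS, VC-HIT, VC-HIT, L1-HIT, L1-HIT, VC-HIT, L1-HIT, VC-HIT]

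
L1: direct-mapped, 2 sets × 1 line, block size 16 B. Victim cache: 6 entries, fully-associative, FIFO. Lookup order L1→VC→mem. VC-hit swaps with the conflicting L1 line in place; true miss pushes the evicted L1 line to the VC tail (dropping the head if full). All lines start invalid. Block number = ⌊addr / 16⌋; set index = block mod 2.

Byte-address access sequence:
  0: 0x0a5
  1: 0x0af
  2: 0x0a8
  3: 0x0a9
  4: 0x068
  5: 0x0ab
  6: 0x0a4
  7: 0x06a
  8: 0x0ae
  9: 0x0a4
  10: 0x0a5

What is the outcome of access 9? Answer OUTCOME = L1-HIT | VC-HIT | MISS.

#0 0xa5→b10/s0 MISS; vc=[]
#1 0xaf→b10/s0 L1-HIT; vc=[]
#2 0xa8→b10/s0 L1-HIT; vc=[]
#3 0xa9→b10/s0 L1-HIT; vc=[]
#4 0x68→b6/s0 MISS; vc=[10]
#5 0xab→b10/s0 VC-HIT; vc=[6]
#6 0xa4→b10/s0 L1-HIT; vc=[6]
#7 0x6a→b6/s0 VC-HIT; vc=[10]
#8 0xae→b10/s0 VC-HIT; vc=[6]
#9 0xa4→b10/s0 L1-HIT; vc=[6]
#10 0xa5→b10/s0 L1-HIT; vc=[6]

OUTCOME = L1-HIT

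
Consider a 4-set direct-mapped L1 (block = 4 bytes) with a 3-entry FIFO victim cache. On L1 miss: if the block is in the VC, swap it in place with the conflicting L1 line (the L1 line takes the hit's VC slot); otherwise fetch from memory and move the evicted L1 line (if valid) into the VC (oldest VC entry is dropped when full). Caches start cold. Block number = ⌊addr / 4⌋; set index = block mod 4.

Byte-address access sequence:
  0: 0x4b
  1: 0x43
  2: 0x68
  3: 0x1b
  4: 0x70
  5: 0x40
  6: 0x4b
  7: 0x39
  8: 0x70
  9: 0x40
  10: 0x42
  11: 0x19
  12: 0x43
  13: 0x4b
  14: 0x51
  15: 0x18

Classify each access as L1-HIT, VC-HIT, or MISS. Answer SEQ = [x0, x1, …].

SEQ = [MISS, MISS, MISS, MISS, MISS, VC-HIT, VC-HIT, MISS, VC-HIT, VC-HIT, L1-HIT, MISS, L1-HIT, VC-HIT, MISS, VC-HIT]

0: 0x4b (blk 18, set 2) → MISS  vc=[]
1: 0x43 (blk 16, set 0) → MISS  vc=[]
2: 0x68 (blk 26, set 2) → MISS  vc=[18]
3: 0x1b (blk 6, set 2) → MISS  vc=[18, 26]
4: 0x70 (blk 28, set 0) → MISS  vc=[18, 26, 16]
5: 0x40 (blk 16, set 0) → VC-HIT  vc=[18, 26, 28]
6: 0x4b (blk 18, set 2) → VC-HIT  vc=[6, 26, 28]
7: 0x39 (blk 14, set 2) → MISS  vc=[26, 28, 18]
8: 0x70 (blk 28, set 0) → VC-HIT  vc=[26, 16, 18]
9: 0x40 (blk 16, set 0) → VC-HIT  vc=[26, 28, 18]
10: 0x42 (blk 16, set 0) → L1-HIT  vc=[26, 28, 18]
11: 0x19 (blk 6, set 2) → MISS  vc=[28, 18, 14]
12: 0x43 (blk 16, set 0) → L1-HIT  vc=[28, 18, 14]
13: 0x4b (blk 18, set 2) → VC-HIT  vc=[28, 6, 14]
14: 0x51 (blk 20, set 0) → MISS  vc=[6, 14, 16]
15: 0x18 (blk 6, set 2) → VC-HIT  vc=[18, 14, 16]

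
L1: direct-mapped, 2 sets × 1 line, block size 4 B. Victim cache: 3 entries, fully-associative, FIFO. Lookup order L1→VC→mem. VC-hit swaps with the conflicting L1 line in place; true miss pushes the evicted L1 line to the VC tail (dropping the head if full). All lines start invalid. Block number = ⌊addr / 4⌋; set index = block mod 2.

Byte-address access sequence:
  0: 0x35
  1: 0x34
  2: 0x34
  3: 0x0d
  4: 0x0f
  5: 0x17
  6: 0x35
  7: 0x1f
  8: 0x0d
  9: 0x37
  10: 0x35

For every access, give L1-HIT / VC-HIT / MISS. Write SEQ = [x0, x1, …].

SEQ = [MISS, L1-HIT, L1-HIT, MISS, L1-HIT, MISS, VC-HIT, MISS, VC-HIT, VC-HIT, L1-HIT]

0: 0x35 (blk 13, set 1) → MISS  vc=[]
1: 0x34 (blk 13, set 1) → L1-HIT  vc=[]
2: 0x34 (blk 13, set 1) → L1-HIT  vc=[]
3: 0xd (blk 3, set 1) → MISS  vc=[13]
4: 0xf (blk 3, set 1) → L1-HIT  vc=[13]
5: 0x17 (blk 5, set 1) → MISS  vc=[13, 3]
6: 0x35 (blk 13, set 1) → VC-HIT  vc=[5, 3]
7: 0x1f (blk 7, set 1) → MISS  vc=[5, 3, 13]
8: 0xd (blk 3, set 1) → VC-HIT  vc=[5, 7, 13]
9: 0x37 (blk 13, set 1) → VC-HIT  vc=[5, 7, 3]
10: 0x35 (blk 13, set 1) → L1-HIT  vc=[5, 7, 3]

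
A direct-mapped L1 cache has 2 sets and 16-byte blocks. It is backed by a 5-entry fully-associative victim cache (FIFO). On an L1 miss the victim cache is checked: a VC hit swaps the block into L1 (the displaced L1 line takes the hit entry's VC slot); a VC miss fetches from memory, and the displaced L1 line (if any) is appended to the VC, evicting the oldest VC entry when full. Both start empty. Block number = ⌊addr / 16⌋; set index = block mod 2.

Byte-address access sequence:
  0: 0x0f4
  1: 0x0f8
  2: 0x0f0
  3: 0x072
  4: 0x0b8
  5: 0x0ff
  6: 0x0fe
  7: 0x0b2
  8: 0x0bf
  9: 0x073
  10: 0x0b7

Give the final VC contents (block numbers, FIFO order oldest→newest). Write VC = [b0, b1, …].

0: 0xf4 (blk 15, set 1) → MISS  vc=[]
1: 0xf8 (blk 15, set 1) → L1-HIT  vc=[]
2: 0xf0 (blk 15, set 1) → L1-HIT  vc=[]
3: 0x72 (blk 7, set 1) → MISS  vc=[15]
4: 0xb8 (blk 11, set 1) → MISS  vc=[15, 7]
5: 0xff (blk 15, set 1) → VC-HIT  vc=[11, 7]
6: 0xfe (blk 15, set 1) → L1-HIT  vc=[11, 7]
7: 0xb2 (blk 11, set 1) → VC-HIT  vc=[15, 7]
8: 0xbf (blk 11, set 1) → L1-HIT  vc=[15, 7]
9: 0x73 (blk 7, set 1) → VC-HIT  vc=[15, 11]
10: 0xb7 (blk 11, set 1) → VC-HIT  vc=[15, 7]

VC = [15, 7]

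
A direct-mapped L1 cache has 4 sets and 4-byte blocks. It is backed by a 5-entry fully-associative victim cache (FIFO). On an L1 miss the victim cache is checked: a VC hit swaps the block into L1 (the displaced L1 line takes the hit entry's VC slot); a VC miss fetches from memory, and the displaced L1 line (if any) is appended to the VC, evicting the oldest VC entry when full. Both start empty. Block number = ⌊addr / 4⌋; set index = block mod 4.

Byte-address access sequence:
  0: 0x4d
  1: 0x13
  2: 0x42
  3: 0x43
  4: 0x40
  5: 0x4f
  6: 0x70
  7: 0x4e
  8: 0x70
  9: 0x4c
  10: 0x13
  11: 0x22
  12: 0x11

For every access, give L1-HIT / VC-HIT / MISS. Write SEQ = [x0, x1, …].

#0 0x4d→b19/s3 MISS; vc=[]
#1 0x13→b4/s0 MISS; vc=[]
#2 0x42→b16/s0 MISS; vc=[4]
#3 0x43→b16/s0 L1-HIT; vc=[4]
#4 0x40→b16/s0 L1-HIT; vc=[4]
#5 0x4f→b19/s3 L1-HIT; vc=[4]
#6 0x70→b28/s0 MISS; vc=[4,16]
#7 0x4e→b19/s3 L1-HIT; vc=[4,16]
#8 0x70→b28/s0 L1-HIT; vc=[4,16]
#9 0x4c→b19/s3 L1-HIT; vc=[4,16]
#10 0x13→b4/s0 VC-HIT; vc=[28,16]
#11 0x22→b8/s0 MISS; vc=[28,16,4]
#12 0x11→b4/s0 VC-HIT; vc=[28,16,8]

SEQ = [MISS, MISS, MISS, L1-HIT, L1-HIT, L1-HIT, MISS, L1-HIT, L1-HIT, L1-HIT, VC-HIT, MISS, VC-HIT]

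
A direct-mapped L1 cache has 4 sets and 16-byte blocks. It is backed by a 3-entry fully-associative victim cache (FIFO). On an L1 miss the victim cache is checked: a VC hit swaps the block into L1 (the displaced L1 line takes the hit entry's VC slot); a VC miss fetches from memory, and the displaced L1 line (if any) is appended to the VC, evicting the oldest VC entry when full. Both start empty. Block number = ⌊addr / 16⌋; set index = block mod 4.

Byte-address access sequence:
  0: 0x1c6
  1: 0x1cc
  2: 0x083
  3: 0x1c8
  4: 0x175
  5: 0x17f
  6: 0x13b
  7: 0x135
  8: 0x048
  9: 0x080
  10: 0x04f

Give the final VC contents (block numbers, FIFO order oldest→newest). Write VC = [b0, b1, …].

#0 0x1c6→b28/s0 MISS; vc=[]
#1 0x1cc→b28/s0 L1-HIT; vc=[]
#2 0x83→b8/s0 MISS; vc=[28]
#3 0x1c8→b28/s0 VC-HIT; vc=[8]
#4 0x175→b23/s3 MISS; vc=[8]
#5 0x17f→b23/s3 L1-HIT; vc=[8]
#6 0x13b→b19/s3 MISS; vc=[8,23]
#7 0x135→b19/s3 L1-HIT; vc=[8,23]
#8 0x48→b4/s0 MISS; vc=[8,23,28]
#9 0x80→b8/s0 VC-HIT; vc=[4,23,28]
#10 0x4f→b4/s0 VC-HIT; vc=[8,23,28]

VC = [8, 23, 28]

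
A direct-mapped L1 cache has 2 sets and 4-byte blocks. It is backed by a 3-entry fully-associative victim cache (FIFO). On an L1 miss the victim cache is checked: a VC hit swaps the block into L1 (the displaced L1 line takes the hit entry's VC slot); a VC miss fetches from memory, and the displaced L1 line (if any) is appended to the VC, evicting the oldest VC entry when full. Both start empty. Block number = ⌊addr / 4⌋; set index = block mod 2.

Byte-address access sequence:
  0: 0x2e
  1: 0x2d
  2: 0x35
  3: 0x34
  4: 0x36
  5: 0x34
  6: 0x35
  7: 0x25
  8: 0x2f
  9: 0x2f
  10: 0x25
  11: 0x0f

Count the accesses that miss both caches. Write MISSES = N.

  [0] addr=0x2e blk=11 s=1: MISS | VC []
  [1] addr=0x2d blk=11 s=1: L1-HIT | VC []
  [2] addr=0x35 blk=13 s=1: MISS | VC [11]
  [3] addr=0x34 blk=13 s=1: L1-HIT | VC [11]
  [4] addr=0x36 blk=13 s=1: L1-HIT | VC [11]
  [5] addr=0x34 blk=13 s=1: L1-HIT | VC [11]
  [6] addr=0x35 blk=13 s=1: L1-HIT | VC [11]
  [7] addr=0x25 blk=9 s=1: MISS | VC [11, 13]
  [8] addr=0x2f blk=11 s=1: VC-HIT | VC [9, 13]
  [9] addr=0x2f blk=11 s=1: L1-HIT | VC [9, 13]
  [10] addr=0x25 blk=9 s=1: VC-HIT | VC [11, 13]
  [11] addr=0xf blk=3 s=1: MISS | VC [11, 13, 9]

MISSES = 4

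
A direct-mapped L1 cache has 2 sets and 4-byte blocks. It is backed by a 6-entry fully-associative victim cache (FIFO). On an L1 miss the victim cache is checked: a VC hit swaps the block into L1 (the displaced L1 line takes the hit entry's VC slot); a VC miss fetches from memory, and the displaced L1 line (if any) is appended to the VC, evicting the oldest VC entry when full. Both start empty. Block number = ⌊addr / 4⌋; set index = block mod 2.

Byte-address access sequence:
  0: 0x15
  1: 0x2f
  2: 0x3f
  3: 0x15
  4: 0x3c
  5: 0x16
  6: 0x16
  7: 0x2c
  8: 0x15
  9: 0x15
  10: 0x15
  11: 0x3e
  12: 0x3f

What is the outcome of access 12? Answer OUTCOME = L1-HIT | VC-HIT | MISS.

0: 0x15 (blk 5, set 1) → MISS  vc=[]
1: 0x2f (blk 11, set 1) → MISS  vc=[5]
2: 0x3f (blk 15, set 1) → MISS  vc=[5, 11]
3: 0x15 (blk 5, set 1) → VC-HIT  vc=[15, 11]
4: 0x3c (blk 15, set 1) → VC-HIT  vc=[5, 11]
5: 0x16 (blk 5, set 1) → VC-HIT  vc=[15, 11]
6: 0x16 (blk 5, set 1) → L1-HIT  vc=[15, 11]
7: 0x2c (blk 11, set 1) → VC-HIT  vc=[15, 5]
8: 0x15 (blk 5, set 1) → VC-HIT  vc=[15, 11]
9: 0x15 (blk 5, set 1) → L1-HIT  vc=[15, 11]
10: 0x15 (blk 5, set 1) → L1-HIT  vc=[15, 11]
11: 0x3e (blk 15, set 1) → VC-HIT  vc=[5, 11]
12: 0x3f (blk 15, set 1) → L1-HIT  vc=[5, 11]

OUTCOME = L1-HIT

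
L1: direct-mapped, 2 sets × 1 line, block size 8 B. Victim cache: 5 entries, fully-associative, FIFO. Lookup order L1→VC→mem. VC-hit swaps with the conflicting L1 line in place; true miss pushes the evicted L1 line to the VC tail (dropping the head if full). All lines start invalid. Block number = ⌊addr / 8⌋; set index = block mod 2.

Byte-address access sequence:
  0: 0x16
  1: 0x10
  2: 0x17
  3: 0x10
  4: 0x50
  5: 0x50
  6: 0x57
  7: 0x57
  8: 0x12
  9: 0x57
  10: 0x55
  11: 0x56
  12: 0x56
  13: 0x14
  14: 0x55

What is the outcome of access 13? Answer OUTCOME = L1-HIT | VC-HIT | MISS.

0: 0x16 (blk 2, set 0) → MISS  vc=[]
1: 0x10 (blk 2, set 0) → L1-HIT  vc=[]
2: 0x17 (blk 2, set 0) → L1-HIT  vc=[]
3: 0x10 (blk 2, set 0) → L1-HIT  vc=[]
4: 0x50 (blk 10, set 0) → MISS  vc=[2]
5: 0x50 (blk 10, set 0) → L1-HIT  vc=[2]
6: 0x57 (blk 10, set 0) → L1-HIT  vc=[2]
7: 0x57 (blk 10, set 0) → L1-HIT  vc=[2]
8: 0x12 (blk 2, set 0) → VC-HIT  vc=[10]
9: 0x57 (blk 10, set 0) → VC-HIT  vc=[2]
10: 0x55 (blk 10, set 0) → L1-HIT  vc=[2]
11: 0x56 (blk 10, set 0) → L1-HIT  vc=[2]
12: 0x56 (blk 10, set 0) → L1-HIT  vc=[2]
13: 0x14 (blk 2, set 0) → VC-HIT  vc=[10]
14: 0x55 (blk 10, set 0) → VC-HIT  vc=[2]

OUTCOME = VC-HIT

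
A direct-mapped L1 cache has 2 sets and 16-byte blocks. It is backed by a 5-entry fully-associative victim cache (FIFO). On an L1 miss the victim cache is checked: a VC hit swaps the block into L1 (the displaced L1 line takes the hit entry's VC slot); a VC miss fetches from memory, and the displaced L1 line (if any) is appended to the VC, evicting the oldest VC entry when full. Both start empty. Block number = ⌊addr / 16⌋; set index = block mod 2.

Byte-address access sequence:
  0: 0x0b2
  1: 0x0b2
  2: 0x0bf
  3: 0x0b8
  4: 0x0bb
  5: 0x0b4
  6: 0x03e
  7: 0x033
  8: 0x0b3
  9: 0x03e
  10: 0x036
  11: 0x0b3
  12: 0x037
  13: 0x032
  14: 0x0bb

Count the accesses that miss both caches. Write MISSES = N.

#0 0xb2→b11/s1 MISS; vc=[]
#1 0xb2→b11/s1 L1-HIT; vc=[]
#2 0xbf→b11/s1 L1-HIT; vc=[]
#3 0xb8→b11/s1 L1-HIT; vc=[]
#4 0xbb→b11/s1 L1-HIT; vc=[]
#5 0xb4→b11/s1 L1-HIT; vc=[]
#6 0x3e→b3/s1 MISS; vc=[11]
#7 0x33→b3/s1 L1-HIT; vc=[11]
#8 0xb3→b11/s1 VC-HIT; vc=[3]
#9 0x3e→b3/s1 VC-HIT; vc=[11]
#10 0x36→b3/s1 L1-HIT; vc=[11]
#11 0xb3→b11/s1 VC-HIT; vc=[3]
#12 0x37→b3/s1 VC-HIT; vc=[11]
#13 0x32→b3/s1 L1-HIT; vc=[11]
#14 0xbb→b11/s1 VC-HIT; vc=[3]

MISSES = 2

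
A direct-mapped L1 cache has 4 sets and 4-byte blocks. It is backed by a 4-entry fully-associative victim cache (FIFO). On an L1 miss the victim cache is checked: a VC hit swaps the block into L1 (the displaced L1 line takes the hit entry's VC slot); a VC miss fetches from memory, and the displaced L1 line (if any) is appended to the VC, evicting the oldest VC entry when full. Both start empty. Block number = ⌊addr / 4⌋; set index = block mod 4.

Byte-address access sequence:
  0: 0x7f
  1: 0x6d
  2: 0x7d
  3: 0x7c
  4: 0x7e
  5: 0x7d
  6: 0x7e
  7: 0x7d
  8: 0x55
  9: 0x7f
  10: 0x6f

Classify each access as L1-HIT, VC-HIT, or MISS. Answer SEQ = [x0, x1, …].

SEQ = [MISS, MISS, VC-HIT, L1-HIT, L1-HIT, L1-HIT, L1-HIT, L1-HIT, MISS, L1-HIT, VC-HIT]

  [0] addr=0x7f blk=31 s=3: MISS | VC []
  [1] addr=0x6d blk=27 s=3: MISS | VC [31]
  [2] addr=0x7d blk=31 s=3: VC-HIT | VC [27]
  [3] addr=0x7c blk=31 s=3: L1-HIT | VC [27]
  [4] addr=0x7e blk=31 s=3: L1-HIT | VC [27]
  [5] addr=0x7d blk=31 s=3: L1-HIT | VC [27]
  [6] addr=0x7e blk=31 s=3: L1-HIT | VC [27]
  [7] addr=0x7d blk=31 s=3: L1-HIT | VC [27]
  [8] addr=0x55 blk=21 s=1: MISS | VC [27]
  [9] addr=0x7f blk=31 s=3: L1-HIT | VC [27]
  [10] addr=0x6f blk=27 s=3: VC-HIT | VC [31]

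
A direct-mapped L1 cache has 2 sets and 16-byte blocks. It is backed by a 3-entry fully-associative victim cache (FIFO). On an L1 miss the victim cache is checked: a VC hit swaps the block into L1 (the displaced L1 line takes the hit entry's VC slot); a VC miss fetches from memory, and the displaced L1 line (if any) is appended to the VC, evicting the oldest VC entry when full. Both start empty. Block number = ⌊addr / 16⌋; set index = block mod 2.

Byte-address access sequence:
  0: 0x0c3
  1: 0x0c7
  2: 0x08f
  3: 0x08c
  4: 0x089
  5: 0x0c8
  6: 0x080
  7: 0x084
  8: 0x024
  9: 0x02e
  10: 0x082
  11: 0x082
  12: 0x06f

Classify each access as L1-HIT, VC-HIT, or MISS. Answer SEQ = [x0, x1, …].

  [0] addr=0xc3 blk=12 s=0: MISS | VC []
  [1] addr=0xc7 blk=12 s=0: L1-HIT | VC []
  [2] addr=0x8f blk=8 s=0: MISS | VC [12]
  [3] addr=0x8c blk=8 s=0: L1-HIT | VC [12]
  [4] addr=0x89 blk=8 s=0: L1-HIT | VC [12]
  [5] addr=0xc8 blk=12 s=0: VC-HIT | VC [8]
  [6] addr=0x80 blk=8 s=0: VC-HIT | VC [12]
  [7] addr=0x84 blk=8 s=0: L1-HIT | VC [12]
  [8] addr=0x24 blk=2 s=0: MISS | VC [12, 8]
  [9] addr=0x2e blk=2 s=0: L1-HIT | VC [12, 8]
  [10] addr=0x82 blk=8 s=0: VC-HIT | VC [12, 2]
  [11] addr=0x82 blk=8 s=0: L1-HIT | VC [12, 2]
  [12] addr=0x6f blk=6 s=0: MISS | VC [12, 2, 8]

SEQ = [MISS, L1-HIT, MISS, L1-HIT, L1-HIT, VC-HIT, VC-HIT, L1-HIT, MISS, L1-HIT, VC-HIT, L1-HIT, MISS]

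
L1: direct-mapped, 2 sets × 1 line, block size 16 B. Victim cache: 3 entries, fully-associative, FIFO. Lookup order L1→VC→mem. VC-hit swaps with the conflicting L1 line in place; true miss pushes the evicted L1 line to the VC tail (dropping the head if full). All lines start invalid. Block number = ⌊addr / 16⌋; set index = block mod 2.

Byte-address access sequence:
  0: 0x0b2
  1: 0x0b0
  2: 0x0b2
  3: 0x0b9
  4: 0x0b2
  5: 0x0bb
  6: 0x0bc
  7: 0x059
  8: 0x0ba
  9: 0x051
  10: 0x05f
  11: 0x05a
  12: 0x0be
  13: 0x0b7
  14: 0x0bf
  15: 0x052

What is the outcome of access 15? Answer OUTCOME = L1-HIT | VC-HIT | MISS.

OUTCOME = VC-HIT

0: 0xb2 (blk 11, set 1) → MISS  vc=[]
1: 0xb0 (blk 11, set 1) → L1-HIT  vc=[]
2: 0xb2 (blk 11, set 1) → L1-HIT  vc=[]
3: 0xb9 (blk 11, set 1) → L1-HIT  vc=[]
4: 0xb2 (blk 11, set 1) → L1-HIT  vc=[]
5: 0xbb (blk 11, set 1) → L1-HIT  vc=[]
6: 0xbc (blk 11, set 1) → L1-HIT  vc=[]
7: 0x59 (blk 5, set 1) → MISS  vc=[11]
8: 0xba (blk 11, set 1) → VC-HIT  vc=[5]
9: 0x51 (blk 5, set 1) → VC-HIT  vc=[11]
10: 0x5f (blk 5, set 1) → L1-HIT  vc=[11]
11: 0x5a (blk 5, set 1) → L1-HIT  vc=[11]
12: 0xbe (blk 11, set 1) → VC-HIT  vc=[5]
13: 0xb7 (blk 11, set 1) → L1-HIT  vc=[5]
14: 0xbf (blk 11, set 1) → L1-HIT  vc=[5]
15: 0x52 (blk 5, set 1) → VC-HIT  vc=[11]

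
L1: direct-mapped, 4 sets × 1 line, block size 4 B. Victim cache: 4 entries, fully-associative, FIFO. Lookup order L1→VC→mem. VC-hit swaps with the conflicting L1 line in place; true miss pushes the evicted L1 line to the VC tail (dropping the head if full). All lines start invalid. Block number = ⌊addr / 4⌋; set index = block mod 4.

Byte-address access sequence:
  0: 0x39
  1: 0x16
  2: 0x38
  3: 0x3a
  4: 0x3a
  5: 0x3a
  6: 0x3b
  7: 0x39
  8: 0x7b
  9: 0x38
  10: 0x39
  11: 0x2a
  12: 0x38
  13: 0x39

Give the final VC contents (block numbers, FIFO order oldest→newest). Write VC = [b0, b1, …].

VC = [30, 10]

  [0] addr=0x39 blk=14 s=2: MISS | VC []
  [1] addr=0x16 blk=5 s=1: MISS | VC []
  [2] addr=0x38 blk=14 s=2: L1-HIT | VC []
  [3] addr=0x3a blk=14 s=2: L1-HIT | VC []
  [4] addr=0x3a blk=14 s=2: L1-HIT | VC []
  [5] addr=0x3a blk=14 s=2: L1-HIT | VC []
  [6] addr=0x3b blk=14 s=2: L1-HIT | VC []
  [7] addr=0x39 blk=14 s=2: L1-HIT | VC []
  [8] addr=0x7b blk=30 s=2: MISS | VC [14]
  [9] addr=0x38 blk=14 s=2: VC-HIT | VC [30]
  [10] addr=0x39 blk=14 s=2: L1-HIT | VC [30]
  [11] addr=0x2a blk=10 s=2: MISS | VC [30, 14]
  [12] addr=0x38 blk=14 s=2: VC-HIT | VC [30, 10]
  [13] addr=0x39 blk=14 s=2: L1-HIT | VC [30, 10]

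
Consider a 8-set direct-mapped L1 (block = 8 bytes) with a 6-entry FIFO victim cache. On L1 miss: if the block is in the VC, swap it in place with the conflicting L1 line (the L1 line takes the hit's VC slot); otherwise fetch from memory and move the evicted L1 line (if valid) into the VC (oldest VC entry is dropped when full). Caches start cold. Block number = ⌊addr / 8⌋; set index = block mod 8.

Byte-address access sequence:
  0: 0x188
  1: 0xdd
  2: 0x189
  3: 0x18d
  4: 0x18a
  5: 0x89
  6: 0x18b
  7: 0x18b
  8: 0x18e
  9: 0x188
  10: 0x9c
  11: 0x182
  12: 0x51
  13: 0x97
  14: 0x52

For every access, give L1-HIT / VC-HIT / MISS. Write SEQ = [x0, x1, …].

  [0] addr=0x188 blk=49 s=1: MISS | VC []
  [1] addr=0xdd blk=27 s=3: MISS | VC []
  [2] addr=0x189 blk=49 s=1: L1-HIT | VC []
  [3] addr=0x18d blk=49 s=1: L1-HIT | VC []
  [4] addr=0x18a blk=49 s=1: L1-HIT | VC []
  [5] addr=0x89 blk=17 s=1: MISS | VC [49]
  [6] addr=0x18b blk=49 s=1: VC-HIT | VC [17]
  [7] addr=0x18b blk=49 s=1: L1-HIT | VC [17]
  [8] addr=0x18e blk=49 s=1: L1-HIT | VC [17]
  [9] addr=0x188 blk=49 s=1: L1-HIT | VC [17]
  [10] addr=0x9c blk=19 s=3: MISS | VC [17, 27]
  [11] addr=0x182 blk=48 s=0: MISS | VC [17, 27]
  [12] addr=0x51 blk=10 s=2: MISS | VC [17, 27]
  [13] addr=0x97 blk=18 s=2: MISS | VC [17, 27, 10]
  [14] addr=0x52 blk=10 s=2: VC-HIT | VC [17, 27, 18]

SEQ = [MISS, MISS, L1-HIT, L1-HIT, L1-HIT, MISS, VC-HIT, L1-HIT, L1-HIT, L1-HIT, MISS, MISS, MISS, MISS, VC-HIT]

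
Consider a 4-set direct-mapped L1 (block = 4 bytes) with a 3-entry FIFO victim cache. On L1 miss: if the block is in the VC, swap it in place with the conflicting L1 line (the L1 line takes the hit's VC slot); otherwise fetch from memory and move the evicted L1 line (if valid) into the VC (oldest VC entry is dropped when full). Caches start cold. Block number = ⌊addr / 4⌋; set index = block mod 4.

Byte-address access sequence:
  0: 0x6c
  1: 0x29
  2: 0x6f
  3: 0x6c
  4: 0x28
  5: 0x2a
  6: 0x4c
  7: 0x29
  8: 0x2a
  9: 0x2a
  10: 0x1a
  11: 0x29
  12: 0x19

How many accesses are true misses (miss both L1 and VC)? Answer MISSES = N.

#0 0x6c→b27/s3 MISS; vc=[]
#1 0x29→b10/s2 MISS; vc=[]
#2 0x6f→b27/s3 L1-HIT; vc=[]
#3 0x6c→b27/s3 L1-HIT; vc=[]
#4 0x28→b10/s2 L1-HIT; vc=[]
#5 0x2a→b10/s2 L1-HIT; vc=[]
#6 0x4c→b19/s3 MISS; vc=[27]
#7 0x29→b10/s2 L1-HIT; vc=[27]
#8 0x2a→b10/s2 L1-HIT; vc=[27]
#9 0x2a→b10/s2 L1-HIT; vc=[27]
#10 0x1a→b6/s2 MISS; vc=[27,10]
#11 0x29→b10/s2 VC-HIT; vc=[27,6]
#12 0x19→b6/s2 VC-HIT; vc=[27,10]

MISSES = 4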